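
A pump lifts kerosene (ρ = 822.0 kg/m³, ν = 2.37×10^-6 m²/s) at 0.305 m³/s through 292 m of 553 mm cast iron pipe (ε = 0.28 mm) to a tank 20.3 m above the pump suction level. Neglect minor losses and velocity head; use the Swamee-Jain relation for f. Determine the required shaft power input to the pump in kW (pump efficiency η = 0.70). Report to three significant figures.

P_shaft ≈ 74.1 kW

V = 4Q/(πD²) = 1.270 m/s; Re = 2.96×10^5; ε/D = 5.06×10^-4; f = 0.01838
h_f = f(L/D)V²/2g = 0.7977 m
Total head H = z + h_f = 20.3 + 0.7977 = 21.10 m
P_hyd = ρgQH = 822.0·9.81·0.305·21.10 = 51.89 kW
P_shaft = P_hyd/η = 51.89/0.70 = 74.13 kW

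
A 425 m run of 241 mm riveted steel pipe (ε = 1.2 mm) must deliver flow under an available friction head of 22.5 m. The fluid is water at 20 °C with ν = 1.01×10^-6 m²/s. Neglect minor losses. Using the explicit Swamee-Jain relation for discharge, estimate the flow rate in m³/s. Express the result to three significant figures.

Q ≈ 0.131 m³/s

Swamee-Jain (Type II): Q = -0.965·√(gD⁵h_f/L)·ln[ε/(3.7D) + √(3.17ν²L/(gD³h_f))]
√(gD⁵h_f/L) = √(9.81·0.241⁵·22.5/425) = 0.02055
ε/(3.7D) = 0.00135; √(3.17ν²L/(gD³h_f)) = 2.11×10^-5
Q = -0.965·0.02055·ln(0.001367) = 0.1308 m³/s
Check: V = 2.87 m/s, Re = 6.84×10^5, f = 0.03055, h_f = 22.6 m ≈ 22.5 m ✓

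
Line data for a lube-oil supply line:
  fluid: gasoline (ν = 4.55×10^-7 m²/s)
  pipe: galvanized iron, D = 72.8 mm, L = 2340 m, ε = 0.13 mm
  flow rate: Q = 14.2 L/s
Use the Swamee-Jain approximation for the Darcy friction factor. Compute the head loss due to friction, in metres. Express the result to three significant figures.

V = 4Q/(πD²) = 4·0.0142/(π·0.0728²) = 3.411 m/s
Re = VD/ν = 3.411·0.0728/4.55×10^-7 = 5.46×10^5 → turbulent
ε/D = 0.13/72.8 = 0.00179
Swamee-Jain: f = 0.02321
h_f = f(L/D)V²/(2g) = 0.02321·(2340/0.0728)·3.411²/(2·9.81) = 442.4 m

h_f ≈ 442 m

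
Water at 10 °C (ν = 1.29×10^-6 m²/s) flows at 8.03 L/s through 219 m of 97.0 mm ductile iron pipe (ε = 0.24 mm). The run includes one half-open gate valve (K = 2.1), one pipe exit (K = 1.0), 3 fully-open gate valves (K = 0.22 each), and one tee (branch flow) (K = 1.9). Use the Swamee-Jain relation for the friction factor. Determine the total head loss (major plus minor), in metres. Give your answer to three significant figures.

H_L ≈ 3.99 m

V = 4Q/(πD²) = 1.087 m/s; V²/2g = 0.06018 m
Re = 8.17×10^4, ε/D = 0.00247 → f = 0.02683 (Swamee-Jain)
Major: h_f = f(L/D)·V²/2g = 0.02683·2258·0.06018 = 3.646 m
Minor: ΣK = 5.66; h_m = ΣK·V²/2g = 0.3406 m
Total H_L = 3.646 + 0.3406 = 3.987 m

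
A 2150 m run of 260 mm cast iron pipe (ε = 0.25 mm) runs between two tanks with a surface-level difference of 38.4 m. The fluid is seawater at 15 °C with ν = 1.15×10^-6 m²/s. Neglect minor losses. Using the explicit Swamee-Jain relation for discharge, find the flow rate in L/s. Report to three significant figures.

Q ≈ 113 L/s

Swamee-Jain (Type II): Q = -0.965·√(gD⁵h_f/L)·ln[ε/(3.7D) + √(3.17ν²L/(gD³h_f))]
√(gD⁵h_f/L) = √(9.81·0.260⁵·38.4/2150) = 0.01443
ε/(3.7D) = 2.60×10^-4; √(3.17ν²L/(gD³h_f)) = 3.69×10^-5
Q = -0.965·0.01443·ln(2.968×10^-4) = 0.1131 m³/s
Check: V = 2.13 m/s, Re = 4.82×10^5, f = 0.02021, h_f = 38.6 m ≈ 38.4 m ✓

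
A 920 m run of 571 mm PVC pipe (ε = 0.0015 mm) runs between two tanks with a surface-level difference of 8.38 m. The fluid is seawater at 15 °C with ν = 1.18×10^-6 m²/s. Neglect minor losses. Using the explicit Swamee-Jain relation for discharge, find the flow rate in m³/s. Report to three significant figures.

Swamee-Jain (Type II): Q = -0.965·√(gD⁵h_f/L)·ln[ε/(3.7D) + √(3.17ν²L/(gD³h_f))]
√(gD⁵h_f/L) = √(9.81·0.571⁵·8.38/920) = 0.07365
ε/(3.7D) = 7.10×10^-7; √(3.17ν²L/(gD³h_f)) = 1.63×10^-5
Q = -0.965·0.07365·ln(1.700×10^-5) = 0.7805 m³/s
Check: V = 3.05 m/s, Re = 1.47×10^6, f = 0.01097, h_f = 8.37 m ≈ 8.38 m ✓

Q ≈ 0.781 m³/s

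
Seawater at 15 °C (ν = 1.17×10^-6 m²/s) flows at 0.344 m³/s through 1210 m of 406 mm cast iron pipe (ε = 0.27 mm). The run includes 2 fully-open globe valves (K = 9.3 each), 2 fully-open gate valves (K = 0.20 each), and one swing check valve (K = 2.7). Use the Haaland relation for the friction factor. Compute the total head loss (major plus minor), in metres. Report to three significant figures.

V = 4Q/(πD²) = 2.657 m/s; V²/2g = 0.3599 m
Re = 9.22×10^5, ε/D = 6.65×10^-4 → f = 0.01824 (Haaland)
Major: h_f = f(L/D)·V²/2g = 0.01824·2980·0.3599 = 19.57 m
Minor: ΣK = 21.7; h_m = ΣK·V²/2g = 7.809 m
Total H_L = 19.57 + 7.809 = 27.38 m

H_L ≈ 27.4 m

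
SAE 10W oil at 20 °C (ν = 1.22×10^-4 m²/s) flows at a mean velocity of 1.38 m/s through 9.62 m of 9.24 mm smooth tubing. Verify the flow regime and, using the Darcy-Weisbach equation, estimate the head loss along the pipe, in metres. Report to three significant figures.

Re = VD/ν = 1.38·0.009240/1.22×10^-4 = 105 → laminar (Re < 2300)
f = 64/Re = 0.6123
h_f = f(L/D)V²/(2g) = 0.6123·(9.62/0.009240)·1.38²/(2·9.81) = 61.88 m

h_f ≈ 61.9 m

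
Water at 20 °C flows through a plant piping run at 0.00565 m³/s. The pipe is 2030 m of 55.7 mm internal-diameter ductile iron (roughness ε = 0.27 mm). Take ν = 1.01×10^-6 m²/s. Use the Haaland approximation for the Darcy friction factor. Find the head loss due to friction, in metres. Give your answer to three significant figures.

V = 4Q/(πD²) = 4·0.00565/(π·0.0557²) = 2.319 m/s
Re = VD/ν = 2.319·0.0557/1.01×10^-6 = 1.28×10^5 → turbulent
ε/D = 0.27/55.7 = 0.00485
Haaland: f = 0.03083
h_f = f(L/D)V²/(2g) = 0.03083·(2030/0.0557)·2.319²/(2·9.81) = 307.9 m

h_f ≈ 308 m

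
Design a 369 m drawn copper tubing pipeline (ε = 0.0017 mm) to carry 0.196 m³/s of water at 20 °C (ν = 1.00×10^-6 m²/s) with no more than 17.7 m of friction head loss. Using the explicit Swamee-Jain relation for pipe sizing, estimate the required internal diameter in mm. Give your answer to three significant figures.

D ≈ 241 mm

Swamee-Jain (Type III): D = 0.66·[ε^1.25·(LQ²/(gh_f))^4.75 + ν·Q^9.4·(L/(gh_f))^5.2]^0.04
LQ²/(gh_f) = 0.08164; L/(gh_f) = 2.125
Term 1 = ε^1.25·(…)^4.75 = 4.16×10^-13; Term 2 = ν·Q^9.4·(…)^5.2 = 1.12×10^-11
D = 0.66·(4.16×10^-13 + 1.12×10^-11)^0.04 = 0.2411 m = 241 mm
Check: V = 4.29 m/s, Re = 1.04×10^6, f = 0.01172, h_f = 16.9 m ≈ 17.7 m ✓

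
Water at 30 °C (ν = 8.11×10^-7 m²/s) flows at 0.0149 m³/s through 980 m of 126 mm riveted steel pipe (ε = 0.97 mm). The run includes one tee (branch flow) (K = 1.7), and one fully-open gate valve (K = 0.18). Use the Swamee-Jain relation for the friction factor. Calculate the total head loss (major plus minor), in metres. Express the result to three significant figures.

V = 4Q/(πD²) = 1.195 m/s; V²/2g = 0.07278 m
Re = 1.86×10^5, ε/D = 0.00770 → f = 0.03532 (Swamee-Jain)
Major: h_f = f(L/D)·V²/2g = 0.03532·7778·0.07278 = 19.99 m
Minor: ΣK = 1.88; h_m = ΣK·V²/2g = 0.1368 m
Total H_L = 19.99 + 0.1368 = 20.13 m

H_L ≈ 20.1 m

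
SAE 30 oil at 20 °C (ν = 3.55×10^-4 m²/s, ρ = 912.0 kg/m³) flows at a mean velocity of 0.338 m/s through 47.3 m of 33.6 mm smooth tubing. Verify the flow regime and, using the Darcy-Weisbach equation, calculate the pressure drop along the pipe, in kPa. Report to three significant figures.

Re = VD/ν = 0.338·0.03360/3.55×10^-4 = 32.0 → laminar (Re < 2300)
f = 64/Re = 2.001
h_f = f(L/D)V²/(2g) = 2.001·(47.3/0.03360)·0.338²/(2·9.81) = 16.40 m
Δp = ρg·h_f = 912.0·9.81·16.40 = 146.7 kPa

Δp ≈ 147 kPa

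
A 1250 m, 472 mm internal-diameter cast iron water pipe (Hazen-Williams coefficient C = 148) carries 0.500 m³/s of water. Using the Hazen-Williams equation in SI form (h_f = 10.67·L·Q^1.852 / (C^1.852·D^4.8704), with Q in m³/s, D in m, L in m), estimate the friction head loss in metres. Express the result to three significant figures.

h_f ≈ 13.7 m

h_f = 10.67·1250·0.500^1.852 / (148^1.852·0.472^4.8704) = 13.69 m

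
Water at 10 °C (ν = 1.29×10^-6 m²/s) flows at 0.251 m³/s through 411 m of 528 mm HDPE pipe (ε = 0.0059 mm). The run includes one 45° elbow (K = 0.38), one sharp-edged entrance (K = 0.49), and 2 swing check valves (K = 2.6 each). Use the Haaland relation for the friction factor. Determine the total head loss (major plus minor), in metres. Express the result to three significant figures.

V = 4Q/(πD²) = 1.146 m/s; V²/2g = 0.06698 m
Re = 4.69×10^5, ε/D = 1.12×10^-5 → f = 0.01333 (Haaland)
Major: h_f = f(L/D)·V²/2g = 0.01333·778.4·0.06698 = 0.6952 m
Minor: ΣK = 6.07; h_m = ΣK·V²/2g = 0.4066 m
Total H_L = 0.6952 + 0.4066 = 1.102 m

H_L ≈ 1.10 m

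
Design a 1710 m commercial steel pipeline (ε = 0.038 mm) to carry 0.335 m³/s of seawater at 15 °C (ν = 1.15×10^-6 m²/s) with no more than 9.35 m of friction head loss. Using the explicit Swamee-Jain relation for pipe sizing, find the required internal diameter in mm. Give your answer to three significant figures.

D ≈ 474 mm

Swamee-Jain (Type III): D = 0.66·[ε^1.25·(LQ²/(gh_f))^4.75 + ν·Q^9.4·(L/(gh_f))^5.2]^0.04
LQ²/(gh_f) = 2.092; L/(gh_f) = 18.64
Term 1 = ε^1.25·(…)^4.75 = 9.94×10^-5; Term 2 = ν·Q^9.4·(…)^5.2 = 1.60×10^-4
D = 0.66·(9.94×10^-5 + 1.60×10^-4)^0.04 = 0.4743 m = 474 mm
Check: V = 1.90 m/s, Re = 7.82×10^5, f = 0.01352, h_f = 8.93 m ≈ 9.35 m ✓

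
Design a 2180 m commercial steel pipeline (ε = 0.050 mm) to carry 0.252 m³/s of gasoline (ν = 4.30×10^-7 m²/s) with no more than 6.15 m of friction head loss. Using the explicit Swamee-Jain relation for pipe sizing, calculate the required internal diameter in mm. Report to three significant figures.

D ≈ 480 mm

Swamee-Jain (Type III): D = 0.66·[ε^1.25·(LQ²/(gh_f))^4.75 + ν·Q^9.4·(L/(gh_f))^5.2]^0.04
LQ²/(gh_f) = 2.295; L/(gh_f) = 36.13
Term 1 = ε^1.25·(…)^4.75 = 2.17×10^-4; Term 2 = ν·Q^9.4·(…)^5.2 = 1.28×10^-4
D = 0.66·(2.17×10^-4 + 1.28×10^-4)^0.04 = 0.4798 m = 480 mm
Check: V = 1.39 m/s, Re = 1.56×10^6, f = 0.01314, h_f = 5.91 m ≈ 6.15 m ✓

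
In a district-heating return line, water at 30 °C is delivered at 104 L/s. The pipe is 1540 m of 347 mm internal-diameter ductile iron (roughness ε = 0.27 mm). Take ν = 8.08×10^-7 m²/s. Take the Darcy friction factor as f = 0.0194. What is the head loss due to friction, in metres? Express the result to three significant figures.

h_f ≈ 5.31 m

V = 4Q/(πD²) = 4·0.104/(π·0.347²) = 1.100 m/s
h_f = f(L/D)V²/(2g) = 0.01940·(1540/0.347)·1.100²/(2·9.81) = 5.307 m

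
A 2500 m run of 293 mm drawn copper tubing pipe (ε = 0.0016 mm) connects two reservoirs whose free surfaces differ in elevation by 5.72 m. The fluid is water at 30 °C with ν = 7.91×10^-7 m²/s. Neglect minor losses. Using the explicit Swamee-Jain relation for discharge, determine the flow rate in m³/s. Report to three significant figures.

Q ≈ 0.0652 m³/s

Swamee-Jain (Type II): Q = -0.965·√(gD⁵h_f/L)·ln[ε/(3.7D) + √(3.17ν²L/(gD³h_f))]
√(gD⁵h_f/L) = √(9.81·0.293⁵·5.72/2500) = 0.006962
ε/(3.7D) = 1.48×10^-6; √(3.17ν²L/(gD³h_f)) = 5.93×10^-5
Q = -0.965·0.006962·ln(6.075×10^-5) = 0.06523 m³/s
Check: V = 0.967 m/s, Re = 3.58×10^5, f = 0.01398, h_f = 5.69 m ≈ 5.72 m ✓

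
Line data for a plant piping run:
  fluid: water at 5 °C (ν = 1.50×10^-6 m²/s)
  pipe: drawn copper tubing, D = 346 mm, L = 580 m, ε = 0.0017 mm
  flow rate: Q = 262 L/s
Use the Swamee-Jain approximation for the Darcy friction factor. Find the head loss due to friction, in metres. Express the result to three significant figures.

V = 4Q/(πD²) = 4·0.262/(π·0.346²) = 2.787 m/s
Re = VD/ν = 2.787·0.346/1.50×10^-6 = 6.43×10^5 → turbulent
ε/D = 0.0017/346 = 4.91×10^-6
Swamee-Jain: f = 0.01262
h_f = f(L/D)V²/(2g) = 0.01262·(580/0.346)·2.787²/(2·9.81) = 8.369 m

h_f ≈ 8.37 m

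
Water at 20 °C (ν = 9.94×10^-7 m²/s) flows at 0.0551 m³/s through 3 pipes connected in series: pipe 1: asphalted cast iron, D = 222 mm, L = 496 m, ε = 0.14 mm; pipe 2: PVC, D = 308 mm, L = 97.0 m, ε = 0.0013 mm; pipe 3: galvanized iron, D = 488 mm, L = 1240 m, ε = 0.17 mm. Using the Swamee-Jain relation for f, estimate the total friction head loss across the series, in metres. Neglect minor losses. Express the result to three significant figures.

Pipe 1: V = 1.423 m/s, Re = 3.18×10^5, ε/D = 6.31×10^-4, f = 0.01897, h_1 = f(L/D)V²/2g = 4.378 m
Pipe 2: V = 0.7395 m/s, Re = 2.29×10^5, ε/D = 4.22×10^-6, f = 0.01517, h_2 = f(L/D)V²/2g = 0.1332 m
Pipe 3: V = 0.2946 m/s, Re = 1.45×10^5, ε/D = 3.48×10^-4, f = 0.01878, h_3 = f(L/D)V²/2g = 0.2110 m
Series → Q common, losses add: H = Σh = 4.723 m

H ≈ 4.72 m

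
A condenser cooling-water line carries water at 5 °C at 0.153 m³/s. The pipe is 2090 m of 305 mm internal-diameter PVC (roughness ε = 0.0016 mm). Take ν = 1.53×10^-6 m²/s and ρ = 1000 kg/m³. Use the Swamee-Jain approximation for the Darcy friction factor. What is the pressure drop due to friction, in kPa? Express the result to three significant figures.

Δp ≈ 204 kPa

V = 4Q/(πD²) = 4·0.153/(π·0.305²) = 2.094 m/s
Re = VD/ν = 2.094·0.305/1.53×10^-6 = 4.17×10^5 → turbulent
ε/D = 0.0016/305 = 5.25×10^-6
Swamee-Jain: f = 0.01360
h_f = f(L/D)V²/(2g) = 0.01360·(2090/0.305)·2.094²/(2·9.81) = 20.83 m
Δp = ρg·h_f = 1000·9.81·20.83 = 204.3 kPa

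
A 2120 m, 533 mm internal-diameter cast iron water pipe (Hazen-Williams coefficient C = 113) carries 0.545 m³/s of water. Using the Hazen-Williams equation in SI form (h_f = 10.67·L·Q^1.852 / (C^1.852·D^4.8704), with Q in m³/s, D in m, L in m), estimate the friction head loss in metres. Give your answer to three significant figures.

h_f = 10.67·2120·0.545^1.852 / (113^1.852·0.533^4.8704) = 24.83 m

h_f ≈ 24.8 m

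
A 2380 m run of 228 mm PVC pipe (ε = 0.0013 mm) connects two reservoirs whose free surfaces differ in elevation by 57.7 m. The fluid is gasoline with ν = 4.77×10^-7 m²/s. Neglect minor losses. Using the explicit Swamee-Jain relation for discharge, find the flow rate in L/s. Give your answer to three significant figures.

Q ≈ 128 L/s

Swamee-Jain (Type II): Q = -0.965·√(gD⁵h_f/L)·ln[ε/(3.7D) + √(3.17ν²L/(gD³h_f))]
√(gD⁵h_f/L) = √(9.81·0.228⁵·57.7/2380) = 0.01211
ε/(3.7D) = 1.54×10^-6; √(3.17ν²L/(gD³h_f)) = 1.60×10^-5
Q = -0.965·0.01211·ln(1.754×10^-5) = 0.1279 m³/s
Check: V = 3.13 m/s, Re = 1.50×10^6, f = 0.01104, h_f = 57.7 m ≈ 57.7 m ✓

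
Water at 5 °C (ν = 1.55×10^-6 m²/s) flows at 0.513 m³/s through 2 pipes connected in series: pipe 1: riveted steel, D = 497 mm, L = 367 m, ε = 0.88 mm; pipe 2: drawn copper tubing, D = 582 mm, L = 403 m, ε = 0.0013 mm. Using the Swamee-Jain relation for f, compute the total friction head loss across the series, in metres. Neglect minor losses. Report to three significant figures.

H ≈ 7.67 m

Pipe 1: V = 2.644 m/s, Re = 8.48×10^5, ε/D = 0.00177, f = 0.02300, h_1 = f(L/D)V²/2g = 6.054 m
Pipe 2: V = 1.928 m/s, Re = 7.24×10^5, ε/D = 2.23×10^-6, f = 0.01231, h_2 = f(L/D)V²/2g = 1.616 m
Series → Q common, losses add: H = Σh = 7.669 m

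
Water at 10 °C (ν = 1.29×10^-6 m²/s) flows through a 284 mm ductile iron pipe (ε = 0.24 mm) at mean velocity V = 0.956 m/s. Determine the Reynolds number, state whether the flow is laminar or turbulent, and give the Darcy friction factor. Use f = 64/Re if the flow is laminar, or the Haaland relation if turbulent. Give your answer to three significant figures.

Re ≈ 2.10×10^5; turbulent; f ≈ 0.0202

Re = VD/ν = 0.9560·0.284/1.29×10^-6 = 2.10×10^5
Re > 4000 → turbulent; ε/D = 8.45×10^-4
Haaland: f = 0.02021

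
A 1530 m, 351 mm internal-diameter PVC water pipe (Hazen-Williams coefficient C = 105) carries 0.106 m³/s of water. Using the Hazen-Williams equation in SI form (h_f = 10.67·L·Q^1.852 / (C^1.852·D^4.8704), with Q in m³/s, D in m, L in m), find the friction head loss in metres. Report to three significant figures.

h_f = 10.67·1530·0.106^1.852 / (105^1.852·0.351^4.8704) = 7.569 m

h_f ≈ 7.57 m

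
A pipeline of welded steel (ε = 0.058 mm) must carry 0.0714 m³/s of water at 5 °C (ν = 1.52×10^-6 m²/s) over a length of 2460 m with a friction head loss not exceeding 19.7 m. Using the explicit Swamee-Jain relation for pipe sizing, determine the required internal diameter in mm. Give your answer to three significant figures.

D ≈ 249 mm

Swamee-Jain (Type III): D = 0.66·[ε^1.25·(LQ²/(gh_f))^4.75 + ν·Q^9.4·(L/(gh_f))^5.2]^0.04
LQ²/(gh_f) = 0.06489; L/(gh_f) = 12.73
Term 1 = ε^1.25·(…)^4.75 = 1.15×10^-11; Term 2 = ν·Q^9.4·(…)^5.2 = 1.42×10^-11
D = 0.66·(1.15×10^-11 + 1.42×10^-11)^0.04 = 0.2489 m = 249 mm
Check: V = 1.47 m/s, Re = 2.40×10^5, f = 0.01698, h_f = 18.4 m ≈ 19.7 m ✓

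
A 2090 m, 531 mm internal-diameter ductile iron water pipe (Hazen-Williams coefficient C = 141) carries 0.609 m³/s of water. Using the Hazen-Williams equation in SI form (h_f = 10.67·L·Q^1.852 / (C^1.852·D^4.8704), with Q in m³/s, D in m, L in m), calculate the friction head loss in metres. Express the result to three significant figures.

h_f = 10.67·2090·0.609^1.852 / (141^1.852·0.531^4.8704) = 20.32 m

h_f ≈ 20.3 m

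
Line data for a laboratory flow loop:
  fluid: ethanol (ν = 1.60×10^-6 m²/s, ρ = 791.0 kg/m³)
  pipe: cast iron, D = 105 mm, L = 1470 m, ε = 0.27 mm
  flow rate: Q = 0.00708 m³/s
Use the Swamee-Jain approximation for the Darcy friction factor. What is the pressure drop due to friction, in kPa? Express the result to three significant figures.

Δp ≈ 103 kPa

V = 4Q/(πD²) = 4·0.00708/(π·0.105²) = 0.8176 m/s
Re = VD/ν = 0.8176·0.105/1.60×10^-6 = 5.37×10^4 → turbulent
ε/D = 0.27/105 = 0.00257
Swamee-Jain: f = 0.02788
h_f = f(L/D)V²/(2g) = 0.02788·(1470/0.105)·0.8176²/(2·9.81) = 13.30 m
Δp = ρg·h_f = 791.0·9.81·13.30 = 103.2 kPa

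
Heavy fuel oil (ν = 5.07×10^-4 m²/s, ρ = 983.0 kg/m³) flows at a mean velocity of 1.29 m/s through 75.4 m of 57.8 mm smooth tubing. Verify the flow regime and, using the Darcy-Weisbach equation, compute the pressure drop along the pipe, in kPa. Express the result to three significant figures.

Δp ≈ 464 kPa

Re = VD/ν = 1.29·0.05780/5.07×10^-4 = 147 → laminar (Re < 2300)
f = 64/Re = 0.4352
h_f = f(L/D)V²/(2g) = 0.4352·(75.4/0.05780)·1.29²/(2·9.81) = 48.15 m
Δp = ρg·h_f = 983.0·9.81·48.15 = 464.3 kPa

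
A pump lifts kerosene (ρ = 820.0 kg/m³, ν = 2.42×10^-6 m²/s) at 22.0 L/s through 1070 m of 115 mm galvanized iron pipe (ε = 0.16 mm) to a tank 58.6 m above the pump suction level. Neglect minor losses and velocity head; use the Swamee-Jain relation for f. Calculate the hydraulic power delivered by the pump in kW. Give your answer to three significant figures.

V = 4Q/(πD²) = 2.118 m/s; Re = 1.01×10^5; ε/D = 0.00139; f = 0.02360
h_f = f(L/D)V²/2g = 50.21 m
Total head H = z + h_f = 58.6 + 50.21 = 108.8 m
P_hyd = ρgQH = 820.0·9.81·0.0220·108.8 = 19.26 kW

P_hyd ≈ 19.3 kW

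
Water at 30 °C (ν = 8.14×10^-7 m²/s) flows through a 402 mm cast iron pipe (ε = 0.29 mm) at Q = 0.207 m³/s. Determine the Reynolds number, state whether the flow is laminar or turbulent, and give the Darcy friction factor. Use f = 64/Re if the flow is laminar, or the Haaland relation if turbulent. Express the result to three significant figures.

V = 4Q/(πD²) = 1.631 m/s
Re = VD/ν = 1.631·0.402/8.14×10^-7 = 8.05×10^5
Re > 4000 → turbulent; ε/D = 7.21×10^-4
Haaland: f = 0.01862

Re ≈ 8.05×10^5; turbulent; f ≈ 0.0186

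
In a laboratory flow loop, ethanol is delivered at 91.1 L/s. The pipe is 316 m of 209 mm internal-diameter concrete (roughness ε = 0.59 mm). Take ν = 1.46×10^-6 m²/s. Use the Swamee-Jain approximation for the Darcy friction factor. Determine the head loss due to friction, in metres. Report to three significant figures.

V = 4Q/(πD²) = 4·0.0911/(π·0.209²) = 2.655 m/s
Re = VD/ν = 2.655·0.209/1.46×10^-6 = 3.80×10^5 → turbulent
ε/D = 0.59/209 = 0.00282
Swamee-Jain: f = 0.02623
h_f = f(L/D)V²/(2g) = 0.02623·(316/0.209)·2.655²/(2·9.81) = 14.25 m

h_f ≈ 14.3 m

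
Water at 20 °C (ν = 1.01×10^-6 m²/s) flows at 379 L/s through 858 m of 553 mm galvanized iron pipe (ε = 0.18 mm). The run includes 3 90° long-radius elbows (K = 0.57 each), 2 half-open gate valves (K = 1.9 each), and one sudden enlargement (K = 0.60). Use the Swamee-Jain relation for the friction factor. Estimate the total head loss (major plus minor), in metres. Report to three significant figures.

H_L ≈ 3.94 m

V = 4Q/(πD²) = 1.578 m/s; V²/2g = 0.1269 m
Re = 8.64×10^5, ε/D = 3.25×10^-4 → f = 0.01608 (Swamee-Jain)
Major: h_f = f(L/D)·V²/2g = 0.01608·1552·0.1269 = 3.166 m
Minor: ΣK = 6.11; h_m = ΣK·V²/2g = 0.7754 m
Total H_L = 3.166 + 0.7754 = 3.942 m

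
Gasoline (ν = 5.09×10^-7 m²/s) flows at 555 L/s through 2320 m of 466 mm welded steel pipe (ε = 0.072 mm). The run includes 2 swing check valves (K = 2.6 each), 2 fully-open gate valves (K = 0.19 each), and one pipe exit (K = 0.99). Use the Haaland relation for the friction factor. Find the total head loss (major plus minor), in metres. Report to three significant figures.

V = 4Q/(πD²) = 3.254 m/s; V²/2g = 0.5397 m
Re = 2.98×10^6, ε/D = 1.55×10^-4 → f = 0.01343 (Haaland)
Major: h_f = f(L/D)·V²/2g = 0.01343·4979·0.5397 = 36.09 m
Minor: ΣK = 6.57; h_m = ΣK·V²/2g = 3.546 m
Total H_L = 36.09 + 3.546 = 39.64 m

H_L ≈ 39.6 m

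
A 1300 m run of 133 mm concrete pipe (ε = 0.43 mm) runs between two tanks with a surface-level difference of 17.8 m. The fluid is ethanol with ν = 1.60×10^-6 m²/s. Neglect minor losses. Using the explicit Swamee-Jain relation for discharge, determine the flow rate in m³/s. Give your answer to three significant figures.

Q ≈ 0.0157 m³/s

Swamee-Jain (Type II): Q = -0.965·√(gD⁵h_f/L)·ln[ε/(3.7D) + √(3.17ν²L/(gD³h_f))]
√(gD⁵h_f/L) = √(9.81·0.133⁵·17.8/1300) = 0.002364
ε/(3.7D) = 8.74×10^-4; √(3.17ν²L/(gD³h_f)) = 1.60×10^-4
Q = -0.965·0.002364·ln(0.001034) = 0.01568 m³/s
Check: V = 1.13 m/s, Re = 9.38×10^4, f = 0.02830, h_f = 18.0 m ≈ 17.8 m ✓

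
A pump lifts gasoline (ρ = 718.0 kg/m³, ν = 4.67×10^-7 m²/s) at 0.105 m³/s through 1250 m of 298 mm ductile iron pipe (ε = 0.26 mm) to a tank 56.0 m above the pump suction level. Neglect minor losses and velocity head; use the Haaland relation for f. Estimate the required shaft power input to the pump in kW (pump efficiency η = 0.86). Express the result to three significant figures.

V = 4Q/(πD²) = 1.505 m/s; Re = 9.61×10^5; ε/D = 8.72×10^-4; f = 0.01934
h_f = f(L/D)V²/2g = 9.373 m
Total head H = z + h_f = 56.0 + 9.373 = 65.37 m
P_hyd = ρgQH = 718.0·9.81·0.105·65.37 = 48.35 kW
P_shaft = P_hyd/η = 48.35/0.86 = 56.22 kW

P_shaft ≈ 56.2 kW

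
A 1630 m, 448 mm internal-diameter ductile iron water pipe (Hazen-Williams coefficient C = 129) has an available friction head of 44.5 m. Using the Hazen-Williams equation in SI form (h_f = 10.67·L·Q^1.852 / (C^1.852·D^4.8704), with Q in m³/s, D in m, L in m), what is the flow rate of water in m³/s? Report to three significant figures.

Rearranging: Q = [h_f·C^1.852·D^4.8704 / (10.67·L)]^(1/1.852)
Q = [44.5·129^1.852·0.448^4.8704 / (10.67·1630)]^0.540 = 0.6222 m³/s

Q ≈ 0.622 m³/s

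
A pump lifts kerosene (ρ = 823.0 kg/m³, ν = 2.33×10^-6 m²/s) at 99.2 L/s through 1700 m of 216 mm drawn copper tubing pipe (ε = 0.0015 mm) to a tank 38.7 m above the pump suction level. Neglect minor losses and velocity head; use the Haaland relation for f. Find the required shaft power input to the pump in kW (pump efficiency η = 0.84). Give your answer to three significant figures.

V = 4Q/(πD²) = 2.707 m/s; Re = 2.51×10^5; ε/D = 6.94×10^-6; f = 0.01488
h_f = f(L/D)V²/2g = 43.75 m
Total head H = z + h_f = 38.7 + 43.75 = 82.45 m
P_hyd = ρgQH = 823.0·9.81·0.0992·82.45 = 66.04 kW
P_shaft = P_hyd/η = 66.04/0.84 = 78.62 kW

P_shaft ≈ 78.6 kW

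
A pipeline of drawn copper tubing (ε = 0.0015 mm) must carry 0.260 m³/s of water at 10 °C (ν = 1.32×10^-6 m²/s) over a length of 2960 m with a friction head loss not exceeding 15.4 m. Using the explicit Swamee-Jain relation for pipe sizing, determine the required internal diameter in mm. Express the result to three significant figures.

Swamee-Jain (Type III): D = 0.66·[ε^1.25·(LQ²/(gh_f))^4.75 + ν·Q^9.4·(L/(gh_f))^5.2]^0.04
LQ²/(gh_f) = 1.324; L/(gh_f) = 19.59
Term 1 = ε^1.25·(…)^4.75 = 1.99×10^-7; Term 2 = ν·Q^9.4·(…)^5.2 = 2.19×10^-5
D = 0.66·(1.99×10^-7 + 2.19×10^-5)^0.04 = 0.4298 m = 430 mm
Check: V = 1.79 m/s, Re = 5.83×10^5, f = 0.01280, h_f = 14.4 m ≈ 15.4 m ✓

D ≈ 430 mm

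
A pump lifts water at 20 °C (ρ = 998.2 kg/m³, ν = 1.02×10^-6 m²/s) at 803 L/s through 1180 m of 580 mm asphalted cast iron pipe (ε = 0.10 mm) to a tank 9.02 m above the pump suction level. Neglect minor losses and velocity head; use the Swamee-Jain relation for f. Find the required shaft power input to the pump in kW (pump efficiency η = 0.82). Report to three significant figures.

V = 4Q/(πD²) = 3.039 m/s; Re = 1.73×10^6; ε/D = 1.72×10^-4; f = 0.01405
h_f = f(L/D)V²/2g = 13.46 m
Total head H = z + h_f = 9.02 + 13.46 = 22.48 m
P_hyd = ρgQH = 998.2·9.81·0.803·22.48 = 176.8 kW
P_shaft = P_hyd/η = 176.8/0.82 = 215.6 kW

P_shaft ≈ 216 kW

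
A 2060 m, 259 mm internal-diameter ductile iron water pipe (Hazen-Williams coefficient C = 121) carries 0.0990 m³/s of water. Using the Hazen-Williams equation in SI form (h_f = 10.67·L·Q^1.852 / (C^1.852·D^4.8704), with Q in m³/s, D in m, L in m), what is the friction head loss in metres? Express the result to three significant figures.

h_f = 10.67·2060·0.0990^1.852 / (121^1.852·0.259^4.8704) = 30.35 m

h_f ≈ 30.3 m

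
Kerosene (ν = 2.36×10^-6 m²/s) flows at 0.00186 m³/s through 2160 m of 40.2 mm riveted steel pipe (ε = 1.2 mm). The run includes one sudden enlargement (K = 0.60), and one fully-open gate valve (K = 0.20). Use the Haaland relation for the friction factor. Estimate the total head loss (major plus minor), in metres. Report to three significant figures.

H_L ≈ 344 m

V = 4Q/(πD²) = 1.465 m/s; V²/2g = 0.1095 m
Re = 2.50×10^4, ε/D = 0.0299 → f = 0.05840 (Haaland)
Major: h_f = f(L/D)·V²/2g = 0.05840·53731·0.1095 = 343.5 m
Minor: ΣK = 0.800; h_m = ΣK·V²/2g = 0.08757 m
Total H_L = 343.5 + 0.08757 = 343.5 m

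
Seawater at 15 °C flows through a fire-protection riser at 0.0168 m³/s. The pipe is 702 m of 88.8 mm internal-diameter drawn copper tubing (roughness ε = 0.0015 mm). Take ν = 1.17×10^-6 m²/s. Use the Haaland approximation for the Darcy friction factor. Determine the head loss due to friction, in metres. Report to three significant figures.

V = 4Q/(πD²) = 4·0.0168/(π·0.0888²) = 2.713 m/s
Re = VD/ν = 2.713·0.0888/1.17×10^-6 = 2.06×10^5 → turbulent
ε/D = 0.0015/88.8 = 1.69×10^-5
Haaland: f = 0.01552
h_f = f(L/D)V²/(2g) = 0.01552·(702/0.0888)·2.713²/(2·9.81) = 46.01 m

h_f ≈ 46.0 m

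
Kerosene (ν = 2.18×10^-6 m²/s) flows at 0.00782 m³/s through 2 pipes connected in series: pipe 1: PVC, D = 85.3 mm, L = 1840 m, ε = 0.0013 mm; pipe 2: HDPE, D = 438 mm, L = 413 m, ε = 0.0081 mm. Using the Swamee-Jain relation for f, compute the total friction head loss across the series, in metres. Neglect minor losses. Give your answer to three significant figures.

Pipe 1: V = 1.368 m/s, Re = 5.35×10^4, ε/D = 1.52×10^-5, f = 0.02051, h_1 = f(L/D)V²/2g = 42.22 m
Pipe 2: V = 0.05190 m/s, Re = 1.04×10^4, ε/D = 1.85×10^-5, f = 0.03065, h_2 = f(L/D)V²/2g = 0.003968 m
Series → Q common, losses add: H = Σh = 42.23 m

H ≈ 42.2 m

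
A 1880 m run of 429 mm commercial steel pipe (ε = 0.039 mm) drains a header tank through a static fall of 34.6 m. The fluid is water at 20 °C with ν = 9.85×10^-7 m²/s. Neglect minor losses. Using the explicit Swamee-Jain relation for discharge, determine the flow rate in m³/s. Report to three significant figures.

Q ≈ 0.501 m³/s

Swamee-Jain (Type II): Q = -0.965·√(gD⁵h_f/L)·ln[ε/(3.7D) + √(3.17ν²L/(gD³h_f))]
√(gD⁵h_f/L) = √(9.81·0.429⁵·34.6/1880) = 0.05122
ε/(3.7D) = 2.46×10^-5; √(3.17ν²L/(gD³h_f)) = 1.47×10^-5
Q = -0.965·0.05122·ln(3.926×10^-5) = 0.5015 m³/s
Check: V = 3.47 m/s, Re = 1.51×10^6, f = 0.01295, h_f = 34.8 m ≈ 34.6 m ✓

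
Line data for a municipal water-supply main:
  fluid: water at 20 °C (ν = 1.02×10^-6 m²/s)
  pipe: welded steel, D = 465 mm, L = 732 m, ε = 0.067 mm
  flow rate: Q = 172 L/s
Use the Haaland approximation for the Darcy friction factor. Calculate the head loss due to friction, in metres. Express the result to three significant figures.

h_f ≈ 1.22 m

V = 4Q/(πD²) = 4·0.172/(π·0.465²) = 1.013 m/s
Re = VD/ν = 1.013·0.465/1.02×10^-6 = 4.62×10^5 → turbulent
ε/D = 0.067/465 = 1.44×10^-4
Haaland: f = 0.01486
h_f = f(L/D)V²/(2g) = 0.01486·(732/0.465)·1.013²/(2·9.81) = 1.223 m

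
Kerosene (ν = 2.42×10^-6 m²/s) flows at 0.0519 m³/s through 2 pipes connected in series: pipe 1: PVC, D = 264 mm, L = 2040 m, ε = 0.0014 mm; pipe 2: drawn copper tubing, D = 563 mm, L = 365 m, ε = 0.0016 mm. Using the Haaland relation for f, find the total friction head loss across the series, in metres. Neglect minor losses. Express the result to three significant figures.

Pipe 1: V = 0.9481 m/s, Re = 1.03×10^5, ε/D = 5.30×10^-6, f = 0.01772, h_1 = f(L/D)V²/2g = 6.273 m
Pipe 2: V = 0.2085 m/s, Re = 4.85×10^4, ε/D = 2.84×10^-6, f = 0.02086, h_2 = f(L/D)V²/2g = 0.02996 m
Series → Q common, losses add: H = Σh = 6.303 m

H ≈ 6.30 m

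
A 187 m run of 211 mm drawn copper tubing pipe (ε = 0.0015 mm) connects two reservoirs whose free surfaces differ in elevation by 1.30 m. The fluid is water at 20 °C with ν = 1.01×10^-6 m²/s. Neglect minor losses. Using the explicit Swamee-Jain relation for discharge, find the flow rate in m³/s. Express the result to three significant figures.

Swamee-Jain (Type II): Q = -0.965·√(gD⁵h_f/L)·ln[ε/(3.7D) + √(3.17ν²L/(gD³h_f))]
√(gD⁵h_f/L) = √(9.81·0.211⁵·1.30/187) = 0.005341
ε/(3.7D) = 1.92×10^-6; √(3.17ν²L/(gD³h_f)) = 7.10×10^-5
Q = -0.965·0.005341·ln(7.297×10^-5) = 0.04909 m³/s
Check: V = 1.40 m/s, Re = 2.93×10^5, f = 0.01452, h_f = 1.29 m ≈ 1.30 m ✓

Q ≈ 0.0491 m³/s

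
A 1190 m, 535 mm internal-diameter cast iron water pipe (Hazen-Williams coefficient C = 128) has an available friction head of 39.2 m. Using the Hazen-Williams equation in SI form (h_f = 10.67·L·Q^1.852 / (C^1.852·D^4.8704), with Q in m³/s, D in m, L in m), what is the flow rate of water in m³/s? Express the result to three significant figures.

Rearranging: Q = [h_f·C^1.852·D^4.8704 / (10.67·L)]^(1/1.852)
Q = [39.2·128^1.852·0.535^4.8704 / (10.67·1190)]^0.540 = 1.090 m³/s

Q ≈ 1.09 m³/s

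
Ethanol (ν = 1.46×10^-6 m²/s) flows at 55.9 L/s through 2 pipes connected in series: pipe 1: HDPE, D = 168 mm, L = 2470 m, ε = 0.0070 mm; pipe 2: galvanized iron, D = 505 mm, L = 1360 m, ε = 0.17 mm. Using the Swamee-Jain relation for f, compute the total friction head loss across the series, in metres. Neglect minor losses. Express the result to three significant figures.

Pipe 1: V = 2.522 m/s, Re = 2.90×10^5, ε/D = 4.17×10^-5, f = 0.01493, h_1 = f(L/D)V²/2g = 71.14 m
Pipe 2: V = 0.2791 m/s, Re = 9.65×10^4, ε/D = 3.37×10^-4, f = 0.01978, h_2 = f(L/D)V²/2g = 0.2114 m
Series → Q common, losses add: H = Σh = 71.35 m

H ≈ 71.3 m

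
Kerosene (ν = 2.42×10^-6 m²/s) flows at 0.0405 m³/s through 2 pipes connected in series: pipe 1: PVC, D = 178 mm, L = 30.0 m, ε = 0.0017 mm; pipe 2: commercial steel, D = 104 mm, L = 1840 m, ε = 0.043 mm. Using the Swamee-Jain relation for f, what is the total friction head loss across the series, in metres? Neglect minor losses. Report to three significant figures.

H ≈ 378 m

Pipe 1: V = 1.628 m/s, Re = 1.20×10^5, ε/D = 9.55×10^-6, f = 0.01727, h_1 = f(L/D)V²/2g = 0.3931 m
Pipe 2: V = 4.768 m/s, Re = 2.05×10^5, ε/D = 4.13×10^-4, f = 0.01842, h_2 = f(L/D)V²/2g = 377.5 m
Series → Q common, losses add: H = Σh = 377.9 m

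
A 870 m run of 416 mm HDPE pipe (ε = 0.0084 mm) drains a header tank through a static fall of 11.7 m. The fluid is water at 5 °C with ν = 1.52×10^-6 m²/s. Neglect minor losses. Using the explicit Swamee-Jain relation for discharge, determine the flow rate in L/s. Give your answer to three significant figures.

Q ≈ 403 L/s

Swamee-Jain (Type II): Q = -0.965·√(gD⁵h_f/L)·ln[ε/(3.7D) + √(3.17ν²L/(gD³h_f))]
√(gD⁵h_f/L) = √(9.81·0.416⁵·11.7/870) = 0.04054
ε/(3.7D) = 5.46×10^-6; √(3.17ν²L/(gD³h_f)) = 2.78×10^-5
Q = -0.965·0.04054·ln(3.323×10^-5) = 0.4034 m³/s
Check: V = 2.97 m/s, Re = 8.12×10^5, f = 0.01245, h_f = 11.7 m ≈ 11.7 m ✓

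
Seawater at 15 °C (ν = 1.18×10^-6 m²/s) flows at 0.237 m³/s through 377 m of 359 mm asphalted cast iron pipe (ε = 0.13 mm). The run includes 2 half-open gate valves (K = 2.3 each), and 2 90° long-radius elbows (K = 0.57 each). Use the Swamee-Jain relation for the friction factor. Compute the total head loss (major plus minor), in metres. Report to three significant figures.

V = 4Q/(πD²) = 2.341 m/s; V²/2g = 0.2794 m
Re = 7.12×10^5, ε/D = 3.62×10^-4 → f = 0.01652 (Swamee-Jain)
Major: h_f = f(L/D)·V²/2g = 0.01652·1050·0.2794 = 4.848 m
Minor: ΣK = 5.74; h_m = ΣK·V²/2g = 1.604 m
Total H_L = 4.848 + 1.604 = 6.452 m

H_L ≈ 6.45 m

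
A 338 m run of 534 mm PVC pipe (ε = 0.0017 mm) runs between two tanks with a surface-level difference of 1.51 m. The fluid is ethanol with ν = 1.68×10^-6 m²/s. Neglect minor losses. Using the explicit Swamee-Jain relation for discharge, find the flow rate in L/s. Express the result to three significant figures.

Q ≈ 429 L/s

Swamee-Jain (Type II): Q = -0.965·√(gD⁵h_f/L)·ln[ε/(3.7D) + √(3.17ν²L/(gD³h_f))]
√(gD⁵h_f/L) = √(9.81·0.534⁵·1.51/338) = 0.04362
ε/(3.7D) = 8.60×10^-7; √(3.17ν²L/(gD³h_f)) = 3.66×10^-5
Q = -0.965·0.04362·ln(3.748×10^-5) = 0.4290 m³/s
Check: V = 1.92 m/s, Re = 6.09×10^5, f = 0.01270, h_f = 1.50 m ≈ 1.51 m ✓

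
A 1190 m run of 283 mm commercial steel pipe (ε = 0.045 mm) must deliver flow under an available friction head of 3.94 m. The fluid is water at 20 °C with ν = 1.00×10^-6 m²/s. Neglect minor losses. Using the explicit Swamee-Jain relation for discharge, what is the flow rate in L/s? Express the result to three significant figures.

Q ≈ 67.6 L/s

Swamee-Jain (Type II): Q = -0.965·√(gD⁵h_f/L)·ln[ε/(3.7D) + √(3.17ν²L/(gD³h_f))]
√(gD⁵h_f/L) = √(9.81·0.283⁵·3.94/1190) = 0.007678
ε/(3.7D) = 4.30×10^-5; √(3.17ν²L/(gD³h_f)) = 6.56×10^-5
Q = -0.965·0.007678·ln(1.086×10^-4) = 0.06764 m³/s
Check: V = 1.08 m/s, Re = 3.04×10^5, f = 0.01594, h_f = 3.95 m ≈ 3.94 m ✓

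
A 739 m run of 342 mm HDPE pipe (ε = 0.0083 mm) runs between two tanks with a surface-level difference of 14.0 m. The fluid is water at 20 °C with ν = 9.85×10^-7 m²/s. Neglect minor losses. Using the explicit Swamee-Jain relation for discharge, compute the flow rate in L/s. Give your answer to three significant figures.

Q ≈ 299 L/s

Swamee-Jain (Type II): Q = -0.965·√(gD⁵h_f/L)·ln[ε/(3.7D) + √(3.17ν²L/(gD³h_f))]
√(gD⁵h_f/L) = √(9.81·0.342⁵·14.0/739) = 0.02949
ε/(3.7D) = 6.56×10^-6; √(3.17ν²L/(gD³h_f)) = 2.03×10^-5
Q = -0.965·0.02949·ln(2.690×10^-5) = 0.2995 m³/s
Check: V = 3.26 m/s, Re = 1.13×10^6, f = 0.01198, h_f = 14.0 m ≈ 14.0 m ✓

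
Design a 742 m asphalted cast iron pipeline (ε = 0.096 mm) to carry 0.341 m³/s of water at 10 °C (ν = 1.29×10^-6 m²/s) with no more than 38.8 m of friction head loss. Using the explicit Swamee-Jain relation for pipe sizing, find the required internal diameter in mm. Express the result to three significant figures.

Swamee-Jain (Type III): D = 0.66·[ε^1.25·(LQ²/(gh_f))^4.75 + ν·Q^9.4·(L/(gh_f))^5.2]^0.04
LQ²/(gh_f) = 0.2267; L/(gh_f) = 1.949
Term 1 = ε^1.25·(…)^4.75 = 8.24×10^-9; Term 2 = ν·Q^9.4·(…)^5.2 = 1.68×10^-9
D = 0.66·(8.24×10^-9 + 1.68×10^-9)^0.04 = 0.3158 m = 316 mm
Check: V = 4.35 m/s, Re = 1.07×10^6, f = 0.01575, h_f = 35.7 m ≈ 38.8 m ✓

D ≈ 316 mm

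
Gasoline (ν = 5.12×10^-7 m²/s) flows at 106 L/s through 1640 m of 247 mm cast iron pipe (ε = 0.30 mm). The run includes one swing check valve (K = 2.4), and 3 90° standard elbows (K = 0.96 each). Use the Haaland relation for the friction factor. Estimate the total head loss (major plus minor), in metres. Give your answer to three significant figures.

V = 4Q/(πD²) = 2.212 m/s; V²/2g = 0.2494 m
Re = 1.07×10^6, ε/D = 0.00121 → f = 0.02086 (Haaland)
Major: h_f = f(L/D)·V²/2g = 0.02086·6640·0.2494 = 34.54 m
Minor: ΣK = 5.28; h_m = ΣK·V²/2g = 1.317 m
Total H_L = 34.54 + 1.317 = 35.86 m

H_L ≈ 35.9 m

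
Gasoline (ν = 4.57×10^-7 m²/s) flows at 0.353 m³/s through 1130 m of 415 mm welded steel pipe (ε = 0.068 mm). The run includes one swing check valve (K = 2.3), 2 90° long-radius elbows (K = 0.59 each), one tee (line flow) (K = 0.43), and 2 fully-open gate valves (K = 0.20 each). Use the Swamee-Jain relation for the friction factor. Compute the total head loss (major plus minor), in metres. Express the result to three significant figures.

H_L ≈ 14.5 m

V = 4Q/(πD²) = 2.610 m/s; V²/2g = 0.3471 m
Re = 2.37×10^6, ε/D = 1.64×10^-4 → f = 0.01377 (Swamee-Jain)
Major: h_f = f(L/D)·V²/2g = 0.01377·2723·0.3471 = 13.01 m
Minor: ΣK = 4.31; h_m = ΣK·V²/2g = 1.496 m
Total H_L = 13.01 + 1.496 = 14.51 m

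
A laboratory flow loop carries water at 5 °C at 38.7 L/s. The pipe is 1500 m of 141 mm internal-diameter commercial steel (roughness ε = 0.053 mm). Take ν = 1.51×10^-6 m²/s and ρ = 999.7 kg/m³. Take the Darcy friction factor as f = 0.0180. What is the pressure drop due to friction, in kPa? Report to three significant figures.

V = 4Q/(πD²) = 4·0.0387/(π·0.141²) = 2.478 m/s
h_f = f(L/D)V²/(2g) = 0.01800·(1500/0.141)·2.478²/(2·9.81) = 59.95 m
Δp = ρg·h_f = 999.7·9.81·59.95 = 588.0 kPa

Δp ≈ 588 kPa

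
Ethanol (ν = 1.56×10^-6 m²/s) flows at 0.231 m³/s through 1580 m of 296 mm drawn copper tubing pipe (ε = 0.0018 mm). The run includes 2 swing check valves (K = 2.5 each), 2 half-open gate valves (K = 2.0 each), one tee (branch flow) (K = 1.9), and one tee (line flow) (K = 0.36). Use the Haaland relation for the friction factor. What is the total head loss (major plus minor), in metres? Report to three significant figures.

V = 4Q/(πD²) = 3.357 m/s; V²/2g = 0.5744 m
Re = 6.37×10^5, ε/D = 6.08×10^-6 → f = 0.01259 (Haaland)
Major: h_f = f(L/D)·V²/2g = 0.01259·5338·0.5744 = 38.61 m
Minor: ΣK = 11.3; h_m = ΣK·V²/2g = 6.467 m
Total H_L = 38.61 + 6.467 = 45.08 m

H_L ≈ 45.1 m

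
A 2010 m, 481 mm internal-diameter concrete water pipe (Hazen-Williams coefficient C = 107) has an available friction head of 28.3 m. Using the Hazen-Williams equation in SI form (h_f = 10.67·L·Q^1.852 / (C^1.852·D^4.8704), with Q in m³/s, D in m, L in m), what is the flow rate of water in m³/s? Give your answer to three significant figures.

Rearranging: Q = [h_f·C^1.852·D^4.8704 / (10.67·L)]^(1/1.852)
Q = [28.3·107^1.852·0.481^4.8704 / (10.67·2010)]^0.540 = 0.4352 m³/s

Q ≈ 0.435 m³/s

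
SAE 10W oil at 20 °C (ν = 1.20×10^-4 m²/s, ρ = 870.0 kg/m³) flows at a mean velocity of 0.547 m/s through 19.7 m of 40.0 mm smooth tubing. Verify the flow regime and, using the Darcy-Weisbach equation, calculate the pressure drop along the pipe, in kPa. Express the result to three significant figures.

Re = VD/ν = 0.547·0.04000/1.20×10^-4 = 182 → laminar (Re < 2300)
f = 64/Re = 0.3510
h_f = f(L/D)V²/(2g) = 0.3510·(19.7/0.04000)·0.547²/(2·9.81) = 2.636 m
Δp = ρg·h_f = 870.0·9.81·2.636 = 22.50 kPa

Δp ≈ 22.5 kPa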